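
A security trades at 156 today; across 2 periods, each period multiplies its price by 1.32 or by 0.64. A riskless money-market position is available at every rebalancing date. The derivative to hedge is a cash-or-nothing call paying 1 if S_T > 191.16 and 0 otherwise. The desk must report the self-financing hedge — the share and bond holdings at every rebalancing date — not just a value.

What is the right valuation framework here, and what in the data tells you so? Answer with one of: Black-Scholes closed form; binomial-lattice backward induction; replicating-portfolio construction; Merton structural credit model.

framework: replicating-portfolio construction

Key observation: what is demanded is not a single number but the (Δ, B) position at each node of the 1.32/0.64 tree starting at 156; constructing those positions is the replicating-portfolio method.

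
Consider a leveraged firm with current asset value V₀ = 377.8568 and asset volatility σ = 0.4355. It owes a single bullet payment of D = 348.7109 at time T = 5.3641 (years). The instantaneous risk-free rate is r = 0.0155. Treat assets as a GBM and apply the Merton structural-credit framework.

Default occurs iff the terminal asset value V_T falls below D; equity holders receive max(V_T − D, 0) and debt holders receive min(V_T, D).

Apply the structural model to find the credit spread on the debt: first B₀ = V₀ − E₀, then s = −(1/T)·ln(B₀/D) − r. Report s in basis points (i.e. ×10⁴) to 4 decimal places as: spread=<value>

spread=764.7582

Work the structural quantities from V₀ = 377.8568 against face 348.7109:
d₁ = [ln(V₀/D) + (r + σ²/2)T] / (σ√T)
   = [ln(377.8568/348.7109) + (0.0155 + 0.5·0.4355²)·5.3641] / (0.4355·√5.3641)
   = [0.080272 + 0.591822] / 1.008641 = 0.666336
d₂ = d₁ − σ√T = 0.666336 − 1.008641 = -0.342305
N(d₁) = 0.747402,  N(d₂) = 0.366061,  e^(−rT) = 0.920219
E₀ = V₀·N(d₁) − D·e^(−rT)·N(d₂)
   = 377.8568·0.747402 − 348.7109·0.920219·0.366061 = 164.945489
B₀ = V₀ − E₀ = 377.8568 − 164.945489 = 212.911311
spread = −(1/T)·ln(B₀/D) − r = −(1/5.3641)·ln(212.911311/348.7109) − 0.0155 = 0.07647582
in basis points: 0.07647582 × 10⁴ = 764.7582 bp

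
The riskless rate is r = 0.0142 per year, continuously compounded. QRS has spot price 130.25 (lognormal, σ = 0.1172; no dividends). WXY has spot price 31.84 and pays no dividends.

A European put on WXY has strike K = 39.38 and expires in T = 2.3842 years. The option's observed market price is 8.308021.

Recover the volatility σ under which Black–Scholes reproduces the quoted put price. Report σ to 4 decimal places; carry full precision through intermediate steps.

At σ = 0.2118 the Black–Scholes value reproduces the quote:
σ√T = 0.2118·√2.3842 = 0.327037
d₁ = (ln(S/K) + (r+σ²/2)T) / (σ√T) = (ln(31.84/39.38) + (0.0142+0.2118²/2)·2.3842) / 0.327037 = (-0.212535 + 0.087332) / 0.327037 = -0.382838
d₂ = d₁ − σ√T = -0.382838 − 0.327037 = -0.709876
e^{−rT} = 0.966711
N(−d₁) = 0.649080,  N(−d₂) = 0.761109
V = K·e^{−rT}·N(−d₂) − S·N(−d₁) = 28.974733 − 20.666711 = 8.308021 (the observed quote) — the price is monotone increasing in volatility, hence this σ is the only solution

sigma = 0.2118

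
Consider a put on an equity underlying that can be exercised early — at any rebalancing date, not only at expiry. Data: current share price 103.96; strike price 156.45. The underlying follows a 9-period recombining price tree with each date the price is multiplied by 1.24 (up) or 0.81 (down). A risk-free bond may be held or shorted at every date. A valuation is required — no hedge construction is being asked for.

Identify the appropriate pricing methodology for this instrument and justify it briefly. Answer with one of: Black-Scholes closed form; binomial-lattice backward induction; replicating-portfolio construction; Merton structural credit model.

Key observation: an American put (K = 156.45, S₀ = 103.96) on a 9-date tree has no closed form — the optimal stopping decision is embedded and must be resolved recursively from expiry.

framework: binomial-lattice backward induction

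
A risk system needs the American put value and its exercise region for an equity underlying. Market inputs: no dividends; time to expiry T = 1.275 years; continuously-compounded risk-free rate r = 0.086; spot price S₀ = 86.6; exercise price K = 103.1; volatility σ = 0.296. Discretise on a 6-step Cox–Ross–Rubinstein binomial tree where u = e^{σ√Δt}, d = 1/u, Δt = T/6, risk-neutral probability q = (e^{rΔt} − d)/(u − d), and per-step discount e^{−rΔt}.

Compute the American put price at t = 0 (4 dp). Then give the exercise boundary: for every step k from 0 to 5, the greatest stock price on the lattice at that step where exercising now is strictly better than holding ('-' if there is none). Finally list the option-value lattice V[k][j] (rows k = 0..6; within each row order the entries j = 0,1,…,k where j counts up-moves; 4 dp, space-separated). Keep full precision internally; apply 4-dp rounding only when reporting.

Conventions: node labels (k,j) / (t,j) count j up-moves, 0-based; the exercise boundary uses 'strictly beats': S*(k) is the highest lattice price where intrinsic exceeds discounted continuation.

params: Δt=0.21250 u=1.14620 d=0.87245 q=0.53331 e^(-rΔt)=0.98189
t_6 payoffs: 64.9088 52.9257 37.1827 16.5000 0.0000 0.0000 0.0000
t_5: node(5,0) S=43.7746 payoff=59.3254 vs cont=57.4584 → 59.3254 [stop]  node(5,1) S=57.5096 payoff=45.5904 vs cont=43.7234 → 45.5904 [stop]  node(5,2) S=75.5542 payoff=27.5458 vs cont=25.6787 → 27.5458 [stop]  node(5,3) S=99.2606 payoff=3.8394 vs cont=7.5609 → 7.5609 [wait]  node(5,4) S=130.4053 payoff=0.0000 vs cont=0.0000 → 0.0000 [wait]  node(5,5) S=171.3222 payoff=0.0000 vs cont=0.0000 → 0.0000 [wait]  ⇒ S*(5)=75.5542
t_4: node(4,0) S=50.1743 payoff=52.9257 vs cont=51.0587 → 52.9257 [stop]  node(4,1) S=65.9173 payoff=37.1827 vs cont=35.3156 → 37.1827 [stop]  node(4,2) S=86.6000 payoff=16.5000 vs cont=16.5818 → 16.5818 [wait]  node(4,3) S=113.7722 payoff=0.0000 vs cont=3.4647 → 3.4647 [wait]  node(4,4) S=149.4702 payoff=0.0000 vs cont=0.0000 → 0.0000 [wait]  ⇒ S*(4)=65.9173
t_3: node(3,0) S=57.5096 payoff=45.5904 vs cont=43.7234 → 45.5904 [stop]  node(3,1) S=75.5542 payoff=27.5458 vs cont=25.7215 → 27.5458 [stop]  node(3,2) S=99.2606 payoff=3.8394 vs cont=9.4126 → 9.4126 [wait]  node(3,3) S=130.4053 payoff=0.0000 vs cont=1.5876 → 1.5876 [wait]  ⇒ S*(3)=75.5542
t_2: node(2,0) S=65.9173 payoff=37.1827 vs cont=35.3156 → 37.1827 [stop]  node(2,1) S=86.6000 payoff=16.5000 vs cont=17.5514 → 17.5514 [wait]  node(2,2) S=113.7722 payoff=0.0000 vs cont=5.1446 → 5.1446 [wait]  ⇒ S*(2)=65.9173
t_1: node(1,0) S=75.5542 payoff=27.5458 vs cont=26.2293 → 27.5458 [stop]  node(1,1) S=99.2606 payoff=3.8394 vs cont=10.7367 → 10.7367 [wait]  ⇒ S*(1)=75.5542
t_0: node(0,0) S=86.6000 payoff=16.5000 vs cont=18.2448 → 18.2448 [wait]  ⇒ S*(0)=-

price = 18.2448
boundary = - 75.5542 65.9173 75.5542 65.9173 75.5542
tree:
18.2448
27.5458 10.7367
37.1827 17.5514 5.1446
45.5904 27.5458 9.4126 1.5876
52.9257 37.1827 16.5818 3.4647 0.0000
59.3254 45.5904 27.5458 7.5609 0.0000 0.0000
64.9088 52.9257 37.1827 16.5000 0.0000 0.0000 0.0000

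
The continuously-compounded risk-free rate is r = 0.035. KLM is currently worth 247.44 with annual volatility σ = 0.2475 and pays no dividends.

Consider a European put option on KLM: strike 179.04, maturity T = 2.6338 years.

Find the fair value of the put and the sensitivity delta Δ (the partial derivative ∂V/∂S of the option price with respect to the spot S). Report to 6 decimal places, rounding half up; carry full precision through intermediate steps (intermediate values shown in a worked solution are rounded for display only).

price = 6.208619
Δ = -0.108253

σ√T = 0.2475·√2.6338 = 0.401667
d₁ = (ln(S/K) + (r+σ²/2)T) / (σ√T) = (ln(247.44/179.04) + (0.035+0.2475²/2)·2.6338) / 0.401667 = (0.323559 + 0.172851) / 0.401667 = 1.235874
d₂ = d₁ − σ√T = 1.235874 − 0.401667 = 0.834206
e^{−rT} = 0.911938
N(−d₁) = 0.108253,  N(−d₂) = 0.202082
Put price V = K·e^{−rT}·N(−d₂) − S·N(−d₁) = 32.994676 − 26.786057 = 6.208619
Δ = −N(−d₁) = -0.108253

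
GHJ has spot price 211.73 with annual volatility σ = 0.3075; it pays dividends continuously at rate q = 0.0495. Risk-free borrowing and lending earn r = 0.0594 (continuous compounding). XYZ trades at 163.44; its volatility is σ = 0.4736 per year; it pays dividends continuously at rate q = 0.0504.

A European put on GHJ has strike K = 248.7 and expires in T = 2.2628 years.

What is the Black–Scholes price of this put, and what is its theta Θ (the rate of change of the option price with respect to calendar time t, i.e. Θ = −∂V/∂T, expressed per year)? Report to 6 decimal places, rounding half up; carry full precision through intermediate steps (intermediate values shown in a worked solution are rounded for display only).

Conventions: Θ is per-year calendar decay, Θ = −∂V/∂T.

σ√T = 0.3075·√2.2628 = 0.462560
d₁ = (ln(S/K) + (r−q+σ²/2)T) / (σ√T) = (ln(211.73/248.7) + (0.0594−0.0495+0.3075²/2)·2.2628) / 0.462560 = (-0.160935 + 0.129383) / 0.462560 = -0.068213
d₂ = d₁ − σ√T = -0.068213 − 0.462560 = -0.530774
e^{−rT} = 0.874231
e^{−qT} = 0.894037
N(−d₁) = 0.527192,  N(−d₂) = 0.702212
Put price V = K·e^{−rT}·N(−d₂) − S·e^{−qT}·N(−d₁) = 152.675891 − 99.794498 = 52.881393
φ(d₁) = (1/√(2π))·e^{−d₁²/2} = 0.398015
Θ = −S·e^{−qT}·φ(d₁)·σ/(2√T) − q·S·e^{−qT}·N(−d₁) + r·K·e^{−rT}·N(−d₂) = −7.700685 − 4.939828 + 9.068948 = -3.571565

price = 52.881393
Θ = -3.571565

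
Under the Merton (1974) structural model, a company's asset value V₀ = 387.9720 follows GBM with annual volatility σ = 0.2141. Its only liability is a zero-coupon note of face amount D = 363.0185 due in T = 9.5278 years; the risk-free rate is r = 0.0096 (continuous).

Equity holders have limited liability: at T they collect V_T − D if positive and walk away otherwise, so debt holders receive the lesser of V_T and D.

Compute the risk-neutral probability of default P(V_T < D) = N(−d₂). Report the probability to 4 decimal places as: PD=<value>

PD=0.5364

Apply the equity-as-call identities (strike 363.0185, horizon 9.5278 years):
d₁ = [ln(V₀/D) + (r + σ²/2)T] / (σ√T)
   = [ln(387.9720/363.0185) + (0.0096 + 0.5·0.2141²)·9.5278] / (0.2141·√9.5278)
   = [0.066479 + 0.309838] / 0.660865 = 0.569432
d₂ = d₁ − σ√T = 0.569432 − 0.660865 = -0.091434
risk-neutral PD = N(−d₂) = N(0.091434) = 0.536426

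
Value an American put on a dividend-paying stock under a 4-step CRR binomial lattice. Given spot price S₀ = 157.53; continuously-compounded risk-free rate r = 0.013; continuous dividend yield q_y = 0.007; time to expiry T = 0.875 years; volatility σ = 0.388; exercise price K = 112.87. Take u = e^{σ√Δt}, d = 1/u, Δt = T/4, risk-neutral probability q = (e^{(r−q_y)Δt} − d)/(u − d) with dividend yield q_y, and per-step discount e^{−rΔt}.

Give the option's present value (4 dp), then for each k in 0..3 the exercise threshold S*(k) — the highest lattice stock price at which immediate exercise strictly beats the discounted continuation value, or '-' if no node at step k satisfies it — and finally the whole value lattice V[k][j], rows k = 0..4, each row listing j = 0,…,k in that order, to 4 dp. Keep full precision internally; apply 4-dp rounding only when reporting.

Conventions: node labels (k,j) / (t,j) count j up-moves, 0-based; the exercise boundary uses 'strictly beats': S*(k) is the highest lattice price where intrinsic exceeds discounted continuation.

Δt=0.21875, u=1.19898, d=0.83404, q=0.45836, disc=e^(-rΔt)=0.99716
k=4 terminal: V=max(K-S,0) → 36.6416 3.2878 0.0000 0.0000 0.0000
k=3: j=0 S=91.3963 intr=21.4737 cont=21.2930 V=21.4737[EX]; j=1 S=131.3868 intr=0.0000 cont=1.7758 V=1.7758[hold]; j=2 S=188.8752 intr=0.0000 cont=0.0000 V=0.0000[hold]; j=3 S=271.5176 intr=0.0000 cont=0.0000 V=0.0000[hold]  S*(3)=91.3963
k=2: j=0 S=109.5822 intr=3.2878 cont=12.4097 V=12.4097[hold]; j=1 S=157.5300 intr=0.0000 cont=0.9591 V=0.9591[hold]; j=2 S=226.4574 intr=0.0000 cont=0.0000 V=0.0000[hold]  S*(2)=-
k=1: j=0 S=131.3868 intr=0.0000 cont=7.1409 V=7.1409[hold]; j=1 S=188.8752 intr=0.0000 cont=0.5180 V=0.5180[hold]  S*(1)=-
k=0: j=0 S=157.5300 intr=0.0000 cont=4.0936 V=4.0936[hold]  S*(0)=-

price = 4.0936
boundary = - - - 91.3963
tree:
4.0936
7.1409 0.5180
12.4097 0.9591 0.0000
21.4737 1.7758 0.0000 0.0000
36.6416 3.2878 0.0000 0.0000 0.0000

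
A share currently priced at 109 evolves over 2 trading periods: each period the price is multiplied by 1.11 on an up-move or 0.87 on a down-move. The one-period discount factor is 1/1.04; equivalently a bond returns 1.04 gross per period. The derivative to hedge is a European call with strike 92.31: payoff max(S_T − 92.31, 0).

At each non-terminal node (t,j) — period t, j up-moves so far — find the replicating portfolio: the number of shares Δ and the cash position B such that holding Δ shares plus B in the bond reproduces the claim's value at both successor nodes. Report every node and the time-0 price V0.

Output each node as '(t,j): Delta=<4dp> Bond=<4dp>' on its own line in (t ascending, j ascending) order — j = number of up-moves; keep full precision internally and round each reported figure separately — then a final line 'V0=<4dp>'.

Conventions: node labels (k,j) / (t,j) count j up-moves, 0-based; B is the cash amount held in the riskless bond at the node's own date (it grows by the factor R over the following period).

(0,0): Delta=0.8949 Bond=-73.1135
(1,0): Delta=0.5691 Bond=-45.1428
(1,1): Delta=1.0000 Bond=-88.7596
V0=24.4256

The replicating-portfolio and risk-neutral prices coincide; use p* = (1.04−0.87)/(1.11−0.87) = 0.7083 for the latter.
Payoffs at expiry: V(2,0)=0.0000, V(2,1)=12.9513, V(2,2)=41.9889
(1,0): S=94.8300. Δ = (V_up−V_dn)/(S_up−S_dn) = (12.9513−0.0000)/(105.2613−82.5021) = 0.5691. V = [p*·12.9513 + (1−p*)·0.0000]/1.04 = 8.8210. B = V − Δ·S = -45.1428.
(1,1): S=120.9900. Δ = (V_up−V_dn)/(S_up−S_dn) = (41.9889−12.9513)/(134.2989−105.2613) = 1.0000. V = [p*·41.9889 + (1−p*)·12.9513]/1.04 = 32.2304. B = V − Δ·S = -88.7596.
(0,0): S=109.0000. Δ = (V_up−V_dn)/(S_up−S_dn) = (32.2304−8.8210)/(120.9900−94.8300) = 0.8949. V = [p*·32.2304 + (1−p*)·8.8210]/1.04 = 24.4256. B = V − Δ·S = -73.1135.
Verification: the root portfolio costs Δ(0,0)·S0 + B(0,0) = 24.4256, matching V0.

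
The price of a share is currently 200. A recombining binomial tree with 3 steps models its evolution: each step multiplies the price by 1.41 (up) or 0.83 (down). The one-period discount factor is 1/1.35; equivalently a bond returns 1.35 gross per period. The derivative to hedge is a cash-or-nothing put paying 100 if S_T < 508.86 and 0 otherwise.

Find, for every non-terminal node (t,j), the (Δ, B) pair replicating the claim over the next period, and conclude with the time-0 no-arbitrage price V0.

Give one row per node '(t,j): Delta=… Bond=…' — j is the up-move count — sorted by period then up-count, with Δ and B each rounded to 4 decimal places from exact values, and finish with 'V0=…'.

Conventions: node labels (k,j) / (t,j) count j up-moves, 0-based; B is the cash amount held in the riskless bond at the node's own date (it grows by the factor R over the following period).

(0,0): Delta=-0.3802 Bond=87.3961
(1,0): Delta=0.0000 Bond=54.8697
(1,1): Delta=-0.4060 Bond=125.2673
(2,0): Delta=0.0000 Bond=74.0741
(2,1): Delta=0.0000 Bond=74.0741
(2,2): Delta=-0.4336 Bond=180.0766
V0=11.3538

No-arbitrage ⇒ martingale measure with p* = (R−d)/(u−d) = 0.8966.
Payoffs at expiry: V(3,0)=100.0000, V(3,1)=100.0000, V(3,2)=100.0000, V(3,3)=0.0000
Node (2,0) S=137.7800: V=(p*·100.0000+(1−p*)·100.0000)/1.35=74.0741; Δ=(100.0000−100.0000)/(194.2698−114.3574)=0.0000; B=V−Δ·S=74.0741
Node (2,1) S=234.0600: V=(p*·100.0000+(1−p*)·100.0000)/1.35=74.0741; Δ=(100.0000−100.0000)/(330.0246−194.2698)=0.0000; B=V−Δ·S=74.0741
Node (2,2) S=397.6200: V=(p*·0.0000+(1−p*)·100.0000)/1.35=7.6628; Δ=(0.0000−100.0000)/(560.6442−330.0246)=-0.4336; B=V−Δ·S=180.0766
Node (1,0) S=166.0000: V=(p*·74.0741+(1−p*)·74.0741)/1.35=54.8697; Δ=(74.0741−74.0741)/(234.0600−137.7800)=0.0000; B=V−Δ·S=54.8697
Node (1,1) S=282.0000: V=(p*·7.6628+(1−p*)·74.0741)/1.35=10.7652; Δ=(7.6628−74.0741)/(397.6200−234.0600)=-0.4060; B=V−Δ·S=125.2673
Node (0,0) S=200.0000: V=(p*·10.7652+(1−p*)·54.8697)/1.35=11.3538; Δ=(10.7652−54.8697)/(282.0000−166.0000)=-0.3802; B=V−Δ·S=87.3961
As a check, the time-0 holding Δ(0,0)·S0 + B(0,0) comes to 11.3538 — exactly V0.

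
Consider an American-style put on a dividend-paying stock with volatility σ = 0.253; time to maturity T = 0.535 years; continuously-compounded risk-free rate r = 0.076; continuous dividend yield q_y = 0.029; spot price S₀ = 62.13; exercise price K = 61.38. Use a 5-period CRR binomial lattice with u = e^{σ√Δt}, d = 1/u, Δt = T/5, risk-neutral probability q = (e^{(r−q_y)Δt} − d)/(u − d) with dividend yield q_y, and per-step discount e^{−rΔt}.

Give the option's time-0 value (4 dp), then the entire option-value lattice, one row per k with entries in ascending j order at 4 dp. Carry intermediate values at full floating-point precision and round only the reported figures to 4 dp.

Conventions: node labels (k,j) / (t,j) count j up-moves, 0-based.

params: Δt=0.10700 u=1.08628 d=0.92057 q=0.50975 e^(-rΔt)=0.99190
t_5 payoffs: 20.3035 12.9096 4.1848 0.0000 0.0000 0.0000
k=4: node(4,0) S=44.6206 payoff=16.7594 vs cont=16.4005 → 16.7594 [stop]  node(4,1) S=52.6524 payoff=8.7276 vs cont=8.3936 → 8.7276 [stop]  node(4,2) S=62.1300 payoff=0.0000 vs cont=2.0350 → 2.0350 [wait]  node(4,3) S=73.3136 payoff=0.0000 vs cont=0.0000 → 0.0000 [wait]  node(4,4) S=86.5102 payoff=0.0000 vs cont=0.0000 → 0.0000 [wait]
k=3: node(3,0) S=48.4704 payoff=12.9096 vs cont=12.5626 → 12.9096 [stop]  node(3,1) S=57.1952 payoff=4.1848 vs cont=5.2730 → 5.2730 [wait]  node(3,2) S=67.4905 payoff=0.0000 vs cont=0.9896 → 0.9896 [wait]  node(3,3) S=79.6390 payoff=0.0000 vs cont=0.0000 → 0.0000 [wait]
k=2: node(2,0) S=52.6524 payoff=8.7276 vs cont=8.9438 → 8.9438 [wait]  node(2,1) S=62.1300 payoff=0.0000 vs cont=3.0645 → 3.0645 [wait]  node(2,2) S=73.3136 payoff=0.0000 vs cont=0.4812 → 0.4812 [wait]
k=1: node(1,0) S=57.1952 payoff=4.1848 vs cont=5.8987 → 5.8987 [wait]  node(1,1) S=67.4905 payoff=0.0000 vs cont=1.7335 → 1.7335 [wait]
k=0: node(0,0) S=62.1300 payoff=0.0000 vs cont=3.7449 → 3.7449 [wait]

price = 3.7449
tree:
3.7449
5.8987 1.7335
8.9438 3.0645 0.4812
12.9096 5.2730 0.9896 0.0000
16.7594 8.7276 2.0350 0.0000 0.0000
20.3035 12.9096 4.1848 0.0000 0.0000 0.0000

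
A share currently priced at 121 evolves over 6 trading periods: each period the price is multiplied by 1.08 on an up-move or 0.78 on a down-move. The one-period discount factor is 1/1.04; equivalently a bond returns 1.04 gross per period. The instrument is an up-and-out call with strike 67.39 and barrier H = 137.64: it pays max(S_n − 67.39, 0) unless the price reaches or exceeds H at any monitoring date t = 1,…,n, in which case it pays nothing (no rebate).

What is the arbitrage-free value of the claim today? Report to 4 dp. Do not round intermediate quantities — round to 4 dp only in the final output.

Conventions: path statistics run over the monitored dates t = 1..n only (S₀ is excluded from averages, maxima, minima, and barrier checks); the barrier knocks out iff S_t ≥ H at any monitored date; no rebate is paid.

No-arbitrage gives p* = (R−d)/(u−d) = 0.8667: enumerate every path, weight its payoff by its p*-probability, and discount by R^6.
Enumerate all 2^6 = 64 price paths (U = up ×1.08, D = down ×0.78); each path with k up-moves has probability p*^k·(1−p*)^(6−k).
DDDDDD: M=94.3800, payoff=0.0000, prob=0.000006
UDDDDD: M=130.6800, payoff=0.0000, prob=0.000037
DUDDDD: M=101.9304, payoff=0.0000, prob=0.000037
UUDDDD: M=141.1344, payoff=0.0000, prob=0.000237
DDUDDD: M=94.3800, payoff=0.0000, prob=0.000037
UDUDDD: M=130.6800, payoff=0.0000, prob=0.000237
DUUDDD: M=110.0848, payoff=0.0000, prob=0.000237
UUUDDD: M=152.4252, payoff=0.0000, prob=0.001543
DDDUDD: M=94.3800, payoff=0.0000, prob=0.000037
UDDUDD: M=130.6800, payoff=0.0000, prob=0.000237
DUDUDD: M=101.9304, payoff=0.0000, prob=0.000237
UUDUDD: M=141.1344, payoff=0.0000, prob=0.001543
DDUUDD: M=94.3800, payoff=0.0000, prob=0.000237
UDUUDD: M=130.6800, payoff=4.9437, prob=0.001543
DUUUDD: M=118.8916, payoff=4.9437, prob=0.001543
UUUUDD: M=164.6192, payoff=0.0000, prob=0.010030
DDDDUD: M=94.3800, payoff=0.0000, prob=0.000037
UDDDUD: M=130.6800, payoff=0.0000, prob=0.000237
DUDDUD: M=101.9304, payoff=0.0000, prob=0.000237
UUDDUD: M=141.1344, payoff=0.0000, prob=0.001543
DDUDUD: M=94.3800, payoff=0.0000, prob=0.000237
UDUDUD: M=130.6800, payoff=4.9437, prob=0.001543
DUUDUD: M=110.0848, payoff=4.9437, prob=0.001543
UUUDUD: M=152.4252, payoff=0.0000, prob=0.010030
DDDUUD: M=94.3800, payoff=0.0000, prob=0.000237
UDDUUD: M=130.6800, payoff=4.9437, prob=0.001543
DUDUUD: M=101.9304, payoff=4.9437, prob=0.001543
UUDUUD: M=141.1344, payoff=0.0000, prob=0.010030
DDUUUD: M=94.3800, payoff=4.9437, prob=0.001543
UDUUUD: M=130.6800, payoff=32.7643, prob=0.010030
DUUUUD: M=128.4029, payoff=32.7643, prob=0.010030
UUUUUD: M=177.7887, payoff=0.0000, prob=0.065193
DDDDDU: M=94.3800, payoff=0.0000, prob=0.000037
UDDDDU: M=130.6800, payoff=0.0000, prob=0.000237
DUDDDU: M=101.9304, payoff=0.0000, prob=0.000237
UUDDDU: M=141.1344, payoff=0.0000, prob=0.001543
DDUDDU: M=94.3800, payoff=0.0000, prob=0.000237
UDUDDU: M=130.6800, payoff=4.9437, prob=0.001543
DUUDDU: M=110.0848, payoff=4.9437, prob=0.001543
UUUDDU: M=152.4252, payoff=0.0000, prob=0.010030
DDDUDU: M=94.3800, payoff=0.0000, prob=0.000237
UDDUDU: M=130.6800, payoff=4.9437, prob=0.001543
DUDUDU: M=101.9304, payoff=4.9437, prob=0.001543
UUDUDU: M=141.1344, payoff=0.0000, prob=0.010030
DDUUDU: M=94.3800, payoff=4.9437, prob=0.001543
UDUUDU: M=130.6800, payoff=32.7643, prob=0.010030
DUUUDU: M=118.8916, payoff=32.7643, prob=0.010030
UUUUDU: M=164.6192, payoff=0.0000, prob=0.065193
DDDDUU: M=94.3800, payoff=0.0000, prob=0.000237
UDDDUU: M=130.6800, payoff=4.9437, prob=0.001543
DUDDUU: M=101.9304, payoff=4.9437, prob=0.001543
UUDDUU: M=141.1344, payoff=0.0000, prob=0.010030
DDUDUU: M=94.3800, payoff=4.9437, prob=0.001543
UDUDUU: M=130.6800, payoff=32.7643, prob=0.010030
DUUDUU: M=110.0848, payoff=32.7643, prob=0.010030
UUUDUU: M=152.4252, payoff=0.0000, prob=0.065193
DDDUUU: M=94.3800, payoff=4.9437, prob=0.001543
UDDUUU: M=130.6800, payoff=32.7643, prob=0.010030
DUDUUU: M=101.9304, payoff=32.7643, prob=0.010030
UUDUUU: M=141.1344, payoff=0.0000, prob=0.065193
DDUUUU: M=100.1543, payoff=32.7643, prob=0.010030
UDUUUU: M=138.6752, payoff=0.0000, prob=0.065193
DUUUUU: M=138.6752, payoff=0.0000, prob=0.065193
UUUUUU: M=192.0118, payoff=0.0000, prob=0.423753
Price = Σ prob·payoff / R^6 = 3.079582 / 1.265319 = 2.4338

price = 2.4338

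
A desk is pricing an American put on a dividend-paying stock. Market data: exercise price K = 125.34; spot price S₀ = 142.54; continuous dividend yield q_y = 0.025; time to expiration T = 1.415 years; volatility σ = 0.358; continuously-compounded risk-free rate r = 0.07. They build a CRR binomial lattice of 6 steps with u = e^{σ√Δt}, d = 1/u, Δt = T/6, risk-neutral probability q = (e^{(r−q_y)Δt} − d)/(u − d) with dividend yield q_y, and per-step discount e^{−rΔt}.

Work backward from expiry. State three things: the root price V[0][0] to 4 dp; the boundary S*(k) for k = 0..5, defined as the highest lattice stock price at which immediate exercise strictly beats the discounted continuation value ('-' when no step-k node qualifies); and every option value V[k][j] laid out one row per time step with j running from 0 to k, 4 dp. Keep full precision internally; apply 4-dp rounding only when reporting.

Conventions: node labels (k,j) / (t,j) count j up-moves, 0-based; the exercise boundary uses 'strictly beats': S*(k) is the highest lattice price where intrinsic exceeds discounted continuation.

Δt=0.23583  u=1.18988  d=0.84042  q=0.48718  discount=0.98363
step 6 (expiry): payoffs max(K−S,0) = 75.1158 54.2316 24.6633 0.0000 0.0000 0.0000 0.0000
step 5: (k=5,j=0): S=59.7609, K−S=65.5791, hold=63.8783 ⇒ V=65.5791 exercise | (k=5,j=1): S=84.6106, K−S=40.7294, hold=39.1746 ⇒ V=40.7294 exercise | (k=5,j=2): S=119.7934, K−S=5.5466, hold=12.4409 ⇒ V=12.4409 continue | (k=5,j=3): S=169.6058, K−S=0.0000, hold=0.0000 ⇒ V=0.0000 continue | (k=5,j=4): S=240.1313, K−S=0.0000, hold=0.0000 ⇒ V=0.0000 continue | (k=5,j=5): S=339.9826, K−S=0.0000, hold=0.0000 ⇒ V=0.0000 continue  boundary S*=84.6106
step 4: (k=4,j=0): S=71.1084, K−S=54.2316, hold=52.5975 ⇒ V=54.2316 exercise | (k=4,j=1): S=100.6767, K−S=24.6633, hold=26.5067 ⇒ V=26.5067 continue | (k=4,j=2): S=142.5400, K−S=0.0000, hold=6.2755 ⇒ V=6.2755 continue | (k=4,j=3): S=201.8110, K−S=0.0000, hold=0.0000 ⇒ V=0.0000 continue | (k=4,j=4): S=285.7280, K−S=0.0000, hold=0.0000 ⇒ V=0.0000 continue  boundary S*=71.1084
step 3: (k=3,j=0): S=84.6106, K−S=40.7294, hold=40.0580 ⇒ V=40.7294 exercise | (k=3,j=1): S=119.7934, K−S=5.5466, hold=16.3780 ⇒ V=16.3780 continue | (k=3,j=2): S=169.6058, K−S=0.0000, hold=3.1656 ⇒ V=3.1656 continue | (k=3,j=3): S=240.1313, K−S=0.0000, hold=0.0000 ⇒ V=0.0000 continue  boundary S*=84.6106
step 2: (k=2,j=0): S=100.6767, K−S=24.6633, hold=28.3934 ⇒ V=28.3934 continue | (k=2,j=1): S=142.5400, K−S=0.0000, hold=9.7784 ⇒ V=9.7784 continue | (k=2,j=2): S=201.8110, K−S=0.0000, hold=1.5968 ⇒ V=1.5968 continue  boundary S*=-
step 1: (k=1,j=0): S=119.7934, K−S=5.5466, hold=19.0082 ⇒ V=19.0082 continue | (k=1,j=1): S=169.6058, K−S=0.0000, hold=5.6977 ⇒ V=5.6977 continue  boundary S*=-
step 0: (k=0,j=0): S=142.5400, K−S=0.0000, hold=12.3186 ⇒ V=12.3186 continue  boundary S*=-

price = 12.3186
boundary = - - - 84.6106 71.1084 84.6106
tree:
12.3186
19.0082 5.6977
28.3934 9.7784 1.5968
40.7294 16.3780 3.1656 0.0000
54.2316 26.5067 6.2755 0.0000 0.0000
65.5791 40.7294 12.4409 0.0000 0.0000 0.0000
75.1158 54.2316 24.6633 0.0000 0.0000 0.0000 0.0000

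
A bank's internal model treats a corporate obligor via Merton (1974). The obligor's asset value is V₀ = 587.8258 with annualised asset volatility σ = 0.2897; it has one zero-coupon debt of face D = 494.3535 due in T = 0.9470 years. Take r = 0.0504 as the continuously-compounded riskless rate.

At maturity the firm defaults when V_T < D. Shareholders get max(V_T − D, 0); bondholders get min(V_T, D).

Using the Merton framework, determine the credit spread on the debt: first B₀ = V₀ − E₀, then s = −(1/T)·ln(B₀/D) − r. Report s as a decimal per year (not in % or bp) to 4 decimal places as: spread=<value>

spread=0.0417

With assets at 587.8258 and a single debt payment of 494.3535 at 0.9470 years:
d₁ = [ln(V₀/D) + (r + σ²/2)T] / (σ√T)
   = [ln(587.8258/494.3535) + (0.0504 + 0.5·0.2897²)·0.9470] / (0.2897·√0.9470)
   = [0.173180 + 0.087468] / 0.281918 = 0.924550
d₂ = d₁ − σ√T = 0.924550 − 0.281918 = 0.642631
N(d₁) = 0.822400,  N(d₂) = 0.739768,  e^(−rT) = 0.953392
E₀ = V₀·N(d₁) − D·e^(−rT)·N(d₂)
   = 587.8258·0.822400 − 494.3535·0.953392·0.739768 = 134.765593
B₀ = V₀ − E₀ = 587.8258 − 134.765593 = 453.060207
spread = −(1/T)·ln(B₀/D) − r = −(1/0.9470)·ln(453.060207/494.3535) − 0.0504 = 0.04170752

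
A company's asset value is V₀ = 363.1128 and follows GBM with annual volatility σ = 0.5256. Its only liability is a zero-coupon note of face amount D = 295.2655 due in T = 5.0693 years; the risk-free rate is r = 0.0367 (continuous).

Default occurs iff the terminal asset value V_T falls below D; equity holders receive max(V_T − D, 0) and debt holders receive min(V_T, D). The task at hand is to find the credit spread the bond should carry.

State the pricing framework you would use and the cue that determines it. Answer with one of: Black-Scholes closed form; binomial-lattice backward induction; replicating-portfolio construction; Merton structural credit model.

Key observation: the asked-for credit quantity lives on the firm's capital structure — asset value, asset volatility, debt face 295.2655 — which is the structural model's domain.

framework: Merton structural credit model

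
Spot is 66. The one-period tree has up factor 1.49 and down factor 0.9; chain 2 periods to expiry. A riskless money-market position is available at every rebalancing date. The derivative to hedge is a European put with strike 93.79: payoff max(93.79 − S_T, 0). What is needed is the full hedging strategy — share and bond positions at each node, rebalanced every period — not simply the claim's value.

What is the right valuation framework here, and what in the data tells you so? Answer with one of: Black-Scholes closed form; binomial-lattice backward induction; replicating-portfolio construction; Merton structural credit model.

Key observation: a price alone would not answer the question — the per-node share/bond construction on the spot-66, 1.49/0.9 tree is required, and only the replicating-portfolio method yields it.

framework: replicating-portfolio construction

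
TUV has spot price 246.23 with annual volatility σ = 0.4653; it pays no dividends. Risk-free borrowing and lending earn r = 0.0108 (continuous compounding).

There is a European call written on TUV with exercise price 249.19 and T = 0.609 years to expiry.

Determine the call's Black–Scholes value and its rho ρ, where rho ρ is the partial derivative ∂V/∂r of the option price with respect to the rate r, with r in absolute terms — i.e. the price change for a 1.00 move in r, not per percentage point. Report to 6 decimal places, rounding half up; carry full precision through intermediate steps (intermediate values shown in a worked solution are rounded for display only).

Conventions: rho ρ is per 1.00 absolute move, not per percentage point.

price = 34.910349
ρ = 63.646737

σ√T = 0.4653·√0.609 = 0.363113
d₁ = (ln(S/K) + (r+σ²/2)T) / (σ√T) = (ln(246.23/249.19) + (0.0108+0.4653²/2)·0.609) / 0.363113 = (-0.011950 + 0.072503) / 0.363113 = 0.166761
d₂ = d₁ − σ√T = 0.166761 − 0.363113 = -0.196352
e^{−rT} = 0.993444
N(d₁) = 0.566221,  N(d₂) = 0.422167
Call price V = S·N(d₁) − K·e^{−rT}·N(d₂) = 139.420590 − 104.510241 = 34.910349
ρ = K·T·e^{−rT}·N(d₂) = 63.646737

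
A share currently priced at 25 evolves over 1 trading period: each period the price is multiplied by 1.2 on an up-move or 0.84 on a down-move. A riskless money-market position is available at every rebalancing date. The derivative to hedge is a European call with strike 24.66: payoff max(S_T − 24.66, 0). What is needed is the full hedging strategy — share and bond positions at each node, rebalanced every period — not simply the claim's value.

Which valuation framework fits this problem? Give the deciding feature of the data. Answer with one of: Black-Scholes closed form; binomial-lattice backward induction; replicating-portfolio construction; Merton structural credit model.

Key observation: the task asks for the hedge itself — share and bond holdings at every node of the 1-period tree on spot 25 with factors 1.2/0.84 — which is exactly what the replicating-portfolio construction produces.

framework: replicating-portfolio construction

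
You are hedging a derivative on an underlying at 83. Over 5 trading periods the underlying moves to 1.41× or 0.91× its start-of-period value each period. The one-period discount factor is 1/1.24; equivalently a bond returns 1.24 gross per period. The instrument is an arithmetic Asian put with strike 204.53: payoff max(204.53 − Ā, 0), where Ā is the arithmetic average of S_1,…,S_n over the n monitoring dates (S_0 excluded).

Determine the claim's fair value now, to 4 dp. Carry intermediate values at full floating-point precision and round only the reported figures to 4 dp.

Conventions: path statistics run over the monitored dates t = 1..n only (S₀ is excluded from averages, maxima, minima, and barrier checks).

With p* = (R−d)/(u−d) = 0.6600, sum probability × payoff across the paths and divide by R^5.
Enumerate all 2^5 = 32 price paths (U = up ×1.41, D = down ×0.91); each path with k up-moves has probability p*^k·(1−p*)^(5−k).
DDDDD: Ā=63.1041, payoff=141.4259, prob=0.004544
UDDDD: Ā=97.7767, payoff=106.7533, prob=0.008820
DUDDD: Ā=89.4767, payoff=115.0533, prob=0.008820
UUDDD: Ā=138.6397, payoff=65.8903, prob=0.017121
DDUDD: Ā=81.9237, payoff=122.6063, prob=0.008820
UDUDD: Ā=126.9367, payoff=77.5933, prob=0.017121
DUUDD: Ā=118.6367, payoff=85.8933, prob=0.017121
UUUDD: Ā=183.8218, payoff=20.7082, prob=0.033235
DDDUD: Ā=75.0505, payoff=129.4795, prob=0.008820
UDDUD: Ā=116.2870, payoff=88.2430, prob=0.017121
DUDUD: Ā=107.9870, payoff=96.5430, prob=0.017121
UUDUD: Ā=167.3205, payoff=37.2095, prob=0.033235
DDUUD: Ā=100.4340, payoff=104.0960, prob=0.017121
UDUUD: Ā=155.6175, payoff=48.9125, prob=0.033235
DUUUD: Ā=147.3175, payoff=57.2125, prob=0.033235
UUUUD: Ā=228.2612, payoff=0.0000, prob=0.064514
DDDDU: Ā=68.7958, payoff=135.7342, prob=0.008820
UDDDU: Ā=106.5957, payoff=97.9343, prob=0.017121
DUDDU: Ā=98.2957, payoff=106.2343, prob=0.017121
UUDDU: Ā=152.3044, payoff=52.2256, prob=0.033235
DDUDU: Ā=90.7427, payoff=113.7873, prob=0.017121
UDUDU: Ā=140.6014, payoff=63.9286, prob=0.033235
DUUDU: Ā=132.3014, payoff=72.2286, prob=0.033235
UUUDU: Ā=204.9945, payoff=0.0000, prob=0.064514
DDDUU: Ā=83.8695, payoff=120.6605, prob=0.017121
UDDUU: Ā=129.9517, payoff=74.5783, prob=0.033235
DUDUU: Ā=121.6517, payoff=82.8783, prob=0.033235
UUDUU: Ā=188.4932, payoff=16.0368, prob=0.064514
DDUUU: Ā=114.0987, payoff=90.4313, prob=0.033235
UDUUU: Ā=176.7902, payoff=27.7398, prob=0.064514
DUUUU: Ā=168.4902, payoff=36.0398, prob=0.064514
UUUUU: Ā=261.0673, payoff=0.0000, prob=0.125233
Price = Σ prob·payoff / R^5 = 47.502272 / 2.931625 = 16.2034

price = 16.2034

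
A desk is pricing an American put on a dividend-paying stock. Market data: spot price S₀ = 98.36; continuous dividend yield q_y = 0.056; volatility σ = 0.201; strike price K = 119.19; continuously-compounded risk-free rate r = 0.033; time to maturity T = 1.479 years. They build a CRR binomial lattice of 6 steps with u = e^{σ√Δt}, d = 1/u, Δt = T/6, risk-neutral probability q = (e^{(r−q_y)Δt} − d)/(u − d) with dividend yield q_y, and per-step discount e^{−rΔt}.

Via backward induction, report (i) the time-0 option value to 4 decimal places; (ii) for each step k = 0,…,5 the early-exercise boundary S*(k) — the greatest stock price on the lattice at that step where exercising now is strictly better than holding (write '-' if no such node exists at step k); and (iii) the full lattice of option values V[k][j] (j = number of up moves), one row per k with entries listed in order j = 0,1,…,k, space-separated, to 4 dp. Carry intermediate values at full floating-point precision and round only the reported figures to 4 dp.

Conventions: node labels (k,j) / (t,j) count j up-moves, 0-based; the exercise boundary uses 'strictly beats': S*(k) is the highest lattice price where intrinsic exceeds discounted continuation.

Δt=0.24650  u=1.10494  d=0.90502  q=0.44679  discount=0.99190
step 6 (expiry): payoffs max(K−S,0) = 65.1421 53.2030 38.6265 20.8300 0.0000 0.0000 0.0000
step 5: (k=5,j=0): S=59.7198, K−S=59.4702, hold=59.3233 ⇒ V=59.4702 exercise | (k=5,j=1): S=72.9119, K−S=46.2781, hold=46.3120 ⇒ V=46.3120 continue | (k=5,j=2): S=89.0181, K−S=30.1719, hold=30.4266 ⇒ V=30.4266 continue | (k=5,j=3): S=108.6822, K−S=10.5078, hold=11.4299 ⇒ V=11.4299 continue | (k=5,j=4): S=132.6901, K−S=0.0000, hold=0.0000 ⇒ V=0.0000 continue | (k=5,j=5): S=162.0013, K−S=0.0000, hold=0.0000 ⇒ V=0.0000 continue  boundary S*=59.7198
step 4: (k=4,j=0): S=65.9870, K−S=53.2030, hold=53.1570 ⇒ V=53.2030 exercise | (k=4,j=1): S=80.5635, K−S=38.6265, hold=38.8968 ⇒ V=38.8968 continue | (k=4,j=2): S=98.3600, K−S=20.8300, hold=21.7613 ⇒ V=21.7613 continue | (k=4,j=3): S=120.0877, K−S=0.0000, hold=6.2719 ⇒ V=6.2719 continue | (k=4,j=4): S=146.6150, K−S=0.0000, hold=0.0000 ⇒ V=0.0000 continue  boundary S*=65.9870
step 3: (k=3,j=0): S=72.9119, K−S=46.2781, hold=46.4318 ⇒ V=46.4318 continue | (k=3,j=1): S=89.0181, K−S=30.1719, hold=30.9877 ⇒ V=30.9877 continue | (k=3,j=2): S=108.6822, K−S=10.5078, hold=14.7205 ⇒ V=14.7205 continue | (k=3,j=3): S=132.6901, K−S=0.0000, hold=3.4415 ⇒ V=3.4415 continue  boundary S*=-
step 2: (k=2,j=0): S=80.5635, K−S=38.6265, hold=39.2112 ⇒ V=39.2112 continue | (k=2,j=1): S=98.3600, K−S=20.8300, hold=23.5274 ⇒ V=23.5274 continue | (k=2,j=2): S=120.0877, K−S=0.0000, hold=9.6027 ⇒ V=9.6027 continue  boundary S*=-
step 1: (k=1,j=0): S=89.0181, K−S=30.1719, hold=31.9429 ⇒ V=31.9429 continue | (k=1,j=1): S=108.6822, K−S=10.5078, hold=17.1657 ⇒ V=17.1657 continue  boundary S*=-
step 0: (k=0,j=0): S=98.3600, K−S=20.8300, hold=25.1353 ⇒ V=25.1353 continue  boundary S*=-

price = 25.1353
boundary = - - - - 65.9870 59.7198
tree:
25.1353
31.9429 17.1657
39.2112 23.5274 9.6027
46.4318 30.9877 14.7205 3.4415
53.2030 38.8968 21.7613 6.2719 0.0000
59.4702 46.3120 30.4266 11.4299 0.0000 0.0000
65.1421 53.2030 38.6265 20.8300 0.0000 0.0000 0.0000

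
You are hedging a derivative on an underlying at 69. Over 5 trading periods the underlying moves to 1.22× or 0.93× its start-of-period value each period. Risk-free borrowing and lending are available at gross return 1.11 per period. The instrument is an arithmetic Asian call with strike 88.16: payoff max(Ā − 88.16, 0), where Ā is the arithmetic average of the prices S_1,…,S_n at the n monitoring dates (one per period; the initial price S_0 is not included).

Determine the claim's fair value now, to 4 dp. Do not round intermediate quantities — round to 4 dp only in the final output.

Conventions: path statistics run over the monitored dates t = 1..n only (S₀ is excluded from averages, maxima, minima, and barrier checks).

No-arbitrage gives p* = (R−d)/(u−d) = 0.6207: enumerate every path, weight its payoff by its p*-probability, and discount by R^5.
Enumerate all 2^5 = 32 price paths (U = up ×1.22, D = down ×0.93); each path with k up-moves has probability p*^k·(1−p*)^(5−k).
DDDDD: Ā=55.7934, payoff=0.0000, prob=0.007852
UDDDD: Ā=73.1913, payoff=0.0000, prob=0.012849
DUDDD: Ā=69.1893, payoff=0.0000, prob=0.012849
UUDDD: Ā=90.7645, payoff=2.6045, prob=0.021025
DDUDD: Ā=65.4674, payoff=0.0000, prob=0.012849
UDUDD: Ā=85.8820, payoff=0.0000, prob=0.021025
DUUDD: Ā=81.8800, payoff=0.0000, prob=0.021025
UUUDD: Ā=107.4125, payoff=19.2525, prob=0.034404
DDDUD: Ā=62.0061, payoff=0.0000, prob=0.012849
UDDUD: Ā=81.3413, payoff=0.0000, prob=0.021025
DUDUD: Ā=77.3393, payoff=0.0000, prob=0.021025
UUDUD: Ā=101.4559, payoff=13.2959, prob=0.034404
DDUUD: Ā=73.6175, payoff=0.0000, prob=0.021025
UDUUD: Ā=96.5735, payoff=8.4135, prob=0.034404
DUUUD: Ā=92.5715, payoff=4.4115, prob=0.034404
UUUUD: Ā=121.4378, payoff=33.2778, prob=0.056298
DDDDU: Ā=58.7871, payoff=0.0000, prob=0.012849
UDDDU: Ā=77.1185, payoff=0.0000, prob=0.021025
DUDDU: Ā=73.1165, payoff=0.0000, prob=0.021025
UUDDU: Ā=95.9163, payoff=7.7563, prob=0.034404
DDUDU: Ā=69.3947, payoff=0.0000, prob=0.021025
UDUDU: Ā=91.0339, payoff=2.8739, prob=0.034404
DUUDU: Ā=87.0319, payoff=0.0000, prob=0.034404
UUUDU: Ā=114.1708, payoff=26.0108, prob=0.056298
DDDUU: Ā=65.9333, payoff=0.0000, prob=0.021025
UDDUU: Ā=86.4932, payoff=0.0000, prob=0.034404
DUDUU: Ā=82.4912, payoff=0.0000, prob=0.034404
UUDUU: Ā=108.2142, payoff=20.0542, prob=0.056298
DDUUU: Ā=78.7693, payoff=0.0000, prob=0.034404
UDUUU: Ā=103.3318, payoff=15.1718, prob=0.056298
DUUUU: Ā=99.3298, payoff=11.1698, prob=0.056298
UUUUU: Ā=130.3036, payoff=42.1436, prob=0.092124
Price = Σ prob·payoff / R^5 = 11.813779 / 1.685058 = 7.0109

price = 7.0109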